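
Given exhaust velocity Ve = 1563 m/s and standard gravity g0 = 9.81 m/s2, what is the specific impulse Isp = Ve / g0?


Isp = Ve / g0 = 1563 / 9.81 = 159.3 s

159.3 s


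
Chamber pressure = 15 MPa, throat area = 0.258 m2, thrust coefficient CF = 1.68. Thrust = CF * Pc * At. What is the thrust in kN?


F = 1.68 * 15e6 * 0.258 = 6.5016e+06 N = 6501.6 kN

6501.6 kN


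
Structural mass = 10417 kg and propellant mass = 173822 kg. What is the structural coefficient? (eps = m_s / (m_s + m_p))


eps = 10417 / (10417 + 173822) = 0.0565

0.0565


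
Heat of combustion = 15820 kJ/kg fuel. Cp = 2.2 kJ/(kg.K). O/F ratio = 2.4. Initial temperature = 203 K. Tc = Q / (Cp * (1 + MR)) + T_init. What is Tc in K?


Tc = 15820 / (2.2 * (1 + 2.4)) + 203 = 2318 K

2318 K


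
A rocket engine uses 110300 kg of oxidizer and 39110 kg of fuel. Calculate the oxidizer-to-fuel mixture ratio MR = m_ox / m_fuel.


MR = 110300 / 39110 = 2.82

2.82


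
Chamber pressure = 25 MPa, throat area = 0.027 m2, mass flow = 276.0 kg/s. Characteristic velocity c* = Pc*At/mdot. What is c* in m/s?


c* = 25e6 * 0.027 / 276.0 = 2446 m/s

2446 m/s


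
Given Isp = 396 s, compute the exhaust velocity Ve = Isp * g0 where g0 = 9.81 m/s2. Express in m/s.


Ve = Isp * g0 = 396 * 9.81 = 3884.8 m/s

3884.8 m/s


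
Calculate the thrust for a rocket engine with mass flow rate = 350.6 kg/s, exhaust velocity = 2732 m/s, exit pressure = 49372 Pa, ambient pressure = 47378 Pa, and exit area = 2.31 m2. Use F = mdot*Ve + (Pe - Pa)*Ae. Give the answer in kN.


F = 350.6 * 2732 + (49372 - 47378) * 2.31 = 962445.0 N = 962.4 kN

962.4 kN


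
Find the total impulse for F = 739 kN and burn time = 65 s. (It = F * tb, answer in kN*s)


It = 739 * 65 = 48035 kN*s

48035 kN*s


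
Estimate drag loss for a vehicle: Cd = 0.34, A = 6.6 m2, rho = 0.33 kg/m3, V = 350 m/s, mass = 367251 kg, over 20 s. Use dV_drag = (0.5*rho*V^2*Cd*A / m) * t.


D = 0.5 * 0.33 * 350^2 * 0.34 * 6.6 = 45356.85 N
a = 45356.85 / 367251 = 0.1235 m/s2
dV = 0.1235 * 20 = 2.5 m/s

2.5 m/s


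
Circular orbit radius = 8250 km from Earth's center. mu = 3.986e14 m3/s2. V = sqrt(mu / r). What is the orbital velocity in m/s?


V = sqrt(3.986e14 / 8250000) = 6951 m/s

6951 m/s


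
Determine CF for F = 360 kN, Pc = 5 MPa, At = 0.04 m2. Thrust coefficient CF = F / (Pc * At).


CF = 360000 / (5e6 * 0.04) = 1.8

1.8


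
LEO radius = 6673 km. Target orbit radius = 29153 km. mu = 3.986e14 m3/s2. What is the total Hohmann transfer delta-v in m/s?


V1 = sqrt(mu/r1) = 7728.73 m/s
dV1 = V1*(sqrt(2*r2/(r1+r2)) - 1) = 2131.01 m/s
V2 = sqrt(mu/r2) = 3697.66 m/s
dV2 = V2*(1 - sqrt(2*r1/(r1+r2))) = 1440.81 m/s
Total dV = 3572 m/s

3572 m/s


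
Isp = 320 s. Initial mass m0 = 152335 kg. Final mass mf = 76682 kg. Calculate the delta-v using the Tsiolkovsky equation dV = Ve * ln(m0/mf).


Ve = 320 * 9.81 = 3139.2 m/s
dV = 3139.2 * ln(152335/76682) = 2155 m/s

2155 m/s


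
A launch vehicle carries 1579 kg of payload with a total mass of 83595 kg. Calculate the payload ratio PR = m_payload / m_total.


PR = 1579 / 83595 = 0.0189

0.0189


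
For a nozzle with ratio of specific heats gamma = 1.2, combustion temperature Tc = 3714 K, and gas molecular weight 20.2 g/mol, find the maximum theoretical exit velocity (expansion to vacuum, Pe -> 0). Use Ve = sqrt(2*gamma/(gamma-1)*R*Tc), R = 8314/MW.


R = 8314 / 20.2 = 411.58 J/(kg.K)
Ve = sqrt(2 * 1.2 / (1.2 - 1) * 411.58 * 3714) = 4283 m/s

4283 m/s


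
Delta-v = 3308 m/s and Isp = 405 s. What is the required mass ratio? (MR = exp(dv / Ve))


Ve = 405 * 9.81 = 3973.05 m/s
MR = exp(3308 / 3973.05) = 2.299

2.299


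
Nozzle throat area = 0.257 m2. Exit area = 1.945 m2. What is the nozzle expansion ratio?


AR = 1.945 / 0.257 = 7.6

7.6


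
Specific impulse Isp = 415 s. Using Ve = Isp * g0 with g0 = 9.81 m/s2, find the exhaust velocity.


Ve = Isp * g0 = 415 * 9.81 = 4071.2 m/s

4071.2 m/s


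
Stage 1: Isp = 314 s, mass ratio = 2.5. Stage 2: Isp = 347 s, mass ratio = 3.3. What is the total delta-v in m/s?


dV1 = 314 * 9.81 * ln(2.5) = 2822.5 m/s
dV2 = 347 * 9.81 * ln(3.3) = 4064.2 m/s
Total dV = 2822.5 + 4064.2 = 6886.7 m/s ~ 6887 m/s

6887 m/s


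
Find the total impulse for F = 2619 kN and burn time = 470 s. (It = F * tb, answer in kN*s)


It = 2619 * 470 = 1230930 kN*s

1230930 kN*s


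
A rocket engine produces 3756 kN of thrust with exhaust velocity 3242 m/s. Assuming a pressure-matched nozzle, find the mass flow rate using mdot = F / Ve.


mdot = F / Ve = 3756000 / 3242 = 1158.5 kg/s

1158.5 kg/s


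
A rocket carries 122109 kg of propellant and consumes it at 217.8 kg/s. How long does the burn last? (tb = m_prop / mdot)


tb = 122109 / 217.8 = 560.6 s

560.6 s


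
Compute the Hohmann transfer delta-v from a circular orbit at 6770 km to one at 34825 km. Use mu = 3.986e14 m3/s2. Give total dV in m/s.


V1 = sqrt(mu/r1) = 7673.16 m/s
dV1 = V1*(sqrt(2*r2/(r1+r2)) - 1) = 2256.04 m/s
V2 = sqrt(mu/r2) = 3383.16 m/s
dV2 = V2*(1 - sqrt(2*r1/(r1+r2))) = 1452.92 m/s
Total dV = 3709 m/s

3709 m/s


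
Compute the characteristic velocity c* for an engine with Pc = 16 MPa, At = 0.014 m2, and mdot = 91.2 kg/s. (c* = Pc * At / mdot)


c* = 16e6 * 0.014 / 91.2 = 2456 m/s

2456 m/s


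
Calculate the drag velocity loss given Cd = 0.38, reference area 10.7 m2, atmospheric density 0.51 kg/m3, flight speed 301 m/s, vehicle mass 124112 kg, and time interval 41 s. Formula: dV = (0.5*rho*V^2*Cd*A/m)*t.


D = 0.5 * 0.51 * 301^2 * 0.38 * 10.7 = 93937.83 N
a = 93937.83 / 124112 = 0.7569 m/s2
dV = 0.7569 * 41 = 31.0 m/s

31.0 m/s


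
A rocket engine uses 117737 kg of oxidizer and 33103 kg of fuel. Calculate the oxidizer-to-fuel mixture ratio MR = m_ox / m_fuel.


MR = 117737 / 33103 = 3.56

3.56


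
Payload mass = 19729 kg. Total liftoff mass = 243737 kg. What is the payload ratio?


PR = 19729 / 243737 = 0.0809

0.0809


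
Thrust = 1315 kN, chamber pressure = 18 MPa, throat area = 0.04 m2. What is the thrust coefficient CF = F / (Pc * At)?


CF = 1315000 / (18e6 * 0.04) = 1.83

1.83


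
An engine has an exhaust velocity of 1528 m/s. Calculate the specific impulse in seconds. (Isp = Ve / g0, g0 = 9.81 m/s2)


Isp = Ve / g0 = 1528 / 9.81 = 155.8 s

155.8 s


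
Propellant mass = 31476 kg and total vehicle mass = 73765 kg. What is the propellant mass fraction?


PMF = 31476 / 73765 = 0.427

0.427


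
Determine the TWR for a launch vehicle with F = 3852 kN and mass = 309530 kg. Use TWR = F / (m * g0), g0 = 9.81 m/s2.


TWR = 3852000 / (309530 * 9.81) = 1.27

1.27


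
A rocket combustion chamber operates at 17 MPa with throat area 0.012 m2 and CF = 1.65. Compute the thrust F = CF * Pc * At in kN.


F = 1.65 * 17e6 * 0.012 = 336600.0 N = 336.6 kN

336.6 kN


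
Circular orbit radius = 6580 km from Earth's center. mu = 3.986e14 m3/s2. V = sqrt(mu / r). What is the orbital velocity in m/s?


V = sqrt(3.986e14 / 6580000) = 7783 m/s

7783 m/s


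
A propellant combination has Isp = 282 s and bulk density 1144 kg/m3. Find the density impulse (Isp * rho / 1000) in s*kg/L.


rho*Isp = 282 * 1144 / 1000 = 323 s*kg/L

323 s*kg/L


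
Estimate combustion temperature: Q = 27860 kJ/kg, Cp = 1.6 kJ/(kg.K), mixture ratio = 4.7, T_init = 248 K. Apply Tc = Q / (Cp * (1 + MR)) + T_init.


Tc = 27860 / (1.6 * (1 + 4.7)) + 248 = 3303 K

3303 K


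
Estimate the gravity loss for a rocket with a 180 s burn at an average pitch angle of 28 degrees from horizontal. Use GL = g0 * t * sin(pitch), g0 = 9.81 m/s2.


GL = 9.81 * 180 * sin(28 deg) = 829 m/s

829 m/s


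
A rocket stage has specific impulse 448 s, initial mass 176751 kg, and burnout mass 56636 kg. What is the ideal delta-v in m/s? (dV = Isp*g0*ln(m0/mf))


Ve = 448 * 9.81 = 4394.88 m/s
dV = 4394.88 * ln(176751/56636) = 5002 m/s

5002 m/s


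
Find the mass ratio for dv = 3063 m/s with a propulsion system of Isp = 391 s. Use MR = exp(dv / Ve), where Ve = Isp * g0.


Ve = 391 * 9.81 = 3835.71 m/s
MR = exp(3063 / 3835.71) = 2.222

2.222


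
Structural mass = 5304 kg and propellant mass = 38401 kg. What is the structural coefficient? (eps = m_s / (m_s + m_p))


eps = 5304 / (5304 + 38401) = 0.1214

0.1214


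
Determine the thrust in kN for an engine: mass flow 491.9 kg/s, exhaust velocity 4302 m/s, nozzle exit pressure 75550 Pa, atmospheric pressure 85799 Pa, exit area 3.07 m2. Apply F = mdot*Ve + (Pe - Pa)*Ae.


F = 491.9 * 4302 + (75550 - 85799) * 3.07 = 2.0847e+06 N = 2084.7 kN

2084.7 kN


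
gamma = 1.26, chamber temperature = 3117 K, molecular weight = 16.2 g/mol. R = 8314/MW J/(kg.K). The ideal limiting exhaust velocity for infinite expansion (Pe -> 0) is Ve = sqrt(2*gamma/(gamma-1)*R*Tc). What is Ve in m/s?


R = 8314 / 16.2 = 513.21 J/(kg.K)
Ve = sqrt(2 * 1.26 / (1.26 - 1) * 513.21 * 3117) = 3938 m/s

3938 m/s


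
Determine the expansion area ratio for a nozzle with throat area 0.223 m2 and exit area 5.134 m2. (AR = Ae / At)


AR = 5.134 / 0.223 = 23.0

23.0


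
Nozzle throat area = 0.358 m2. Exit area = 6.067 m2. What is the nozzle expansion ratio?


AR = 6.067 / 0.358 = 16.9

16.9


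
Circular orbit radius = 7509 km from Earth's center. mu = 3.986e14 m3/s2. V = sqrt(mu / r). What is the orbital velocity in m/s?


V = sqrt(3.986e14 / 7509000) = 7286 m/s

7286 m/s


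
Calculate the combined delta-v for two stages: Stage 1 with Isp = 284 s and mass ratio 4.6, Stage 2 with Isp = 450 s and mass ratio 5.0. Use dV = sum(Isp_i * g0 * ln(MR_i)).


dV1 = 284 * 9.81 * ln(4.6) = 4251.7 m/s
dV2 = 450 * 9.81 * ln(5.0) = 7104.9 m/s
Total dV = 4251.7 + 7104.9 = 11356.6 m/s ~ 11357 m/s

11357 m/s


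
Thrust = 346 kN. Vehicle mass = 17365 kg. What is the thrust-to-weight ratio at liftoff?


TWR = 346000 / (17365 * 9.81) = 2.03

2.03


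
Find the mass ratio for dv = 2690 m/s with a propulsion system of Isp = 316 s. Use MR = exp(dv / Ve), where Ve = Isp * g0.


Ve = 316 * 9.81 = 3099.96 m/s
MR = exp(2690 / 3099.96) = 2.382

2.382


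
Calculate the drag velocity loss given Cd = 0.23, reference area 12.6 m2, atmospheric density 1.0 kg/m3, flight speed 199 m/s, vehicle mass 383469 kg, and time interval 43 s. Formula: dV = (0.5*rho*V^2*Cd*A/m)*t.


D = 0.5 * 1.0 * 199^2 * 0.23 * 12.6 = 57381.85 N
a = 57381.85 / 383469 = 0.1496 m/s2
dV = 0.1496 * 43 = 6.4 m/s

6.4 m/s


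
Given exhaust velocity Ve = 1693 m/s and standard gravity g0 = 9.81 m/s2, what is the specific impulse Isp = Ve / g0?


Isp = Ve / g0 = 1693 / 9.81 = 172.6 s

172.6 s


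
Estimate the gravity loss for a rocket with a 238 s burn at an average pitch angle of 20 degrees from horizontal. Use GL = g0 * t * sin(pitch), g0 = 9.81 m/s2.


GL = 9.81 * 238 * sin(20 deg) = 799 m/s

799 m/s


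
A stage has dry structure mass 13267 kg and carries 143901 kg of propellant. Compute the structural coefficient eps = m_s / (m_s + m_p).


eps = 13267 / (13267 + 143901) = 0.0844

0.0844


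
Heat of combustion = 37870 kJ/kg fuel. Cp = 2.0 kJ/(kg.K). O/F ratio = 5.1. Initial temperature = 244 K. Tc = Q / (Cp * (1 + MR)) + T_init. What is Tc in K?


Tc = 37870 / (2.0 * (1 + 5.1)) + 244 = 3348 K

3348 K


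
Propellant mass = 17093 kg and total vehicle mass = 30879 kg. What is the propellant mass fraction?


PMF = 17093 / 30879 = 0.554

0.554


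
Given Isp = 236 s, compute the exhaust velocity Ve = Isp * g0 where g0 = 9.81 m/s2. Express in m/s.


Ve = Isp * g0 = 236 * 9.81 = 2315.2 m/s

2315.2 m/s


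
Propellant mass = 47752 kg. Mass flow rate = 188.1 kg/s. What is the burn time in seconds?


tb = 47752 / 188.1 = 253.9 s

253.9 s


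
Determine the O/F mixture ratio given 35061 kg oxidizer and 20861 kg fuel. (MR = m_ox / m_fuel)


MR = 35061 / 20861 = 1.68

1.68


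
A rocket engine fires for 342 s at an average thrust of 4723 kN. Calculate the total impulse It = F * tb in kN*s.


It = 4723 * 342 = 1615266 kN*s

1615266 kN*s


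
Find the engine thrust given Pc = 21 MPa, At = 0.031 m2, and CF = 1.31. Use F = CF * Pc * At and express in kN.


F = 1.31 * 21e6 * 0.031 = 852810.0 N = 852.8 kN

852.8 kN


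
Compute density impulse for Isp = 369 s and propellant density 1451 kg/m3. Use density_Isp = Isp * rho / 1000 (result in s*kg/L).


rho*Isp = 369 * 1451 / 1000 = 535 s*kg/L

535 s*kg/L


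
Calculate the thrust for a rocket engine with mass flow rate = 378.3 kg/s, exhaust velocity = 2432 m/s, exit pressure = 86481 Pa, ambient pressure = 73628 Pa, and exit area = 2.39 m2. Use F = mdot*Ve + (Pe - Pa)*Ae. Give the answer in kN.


F = 378.3 * 2432 + (86481 - 73628) * 2.39 = 950744.0 N = 950.7 kN

950.7 kN


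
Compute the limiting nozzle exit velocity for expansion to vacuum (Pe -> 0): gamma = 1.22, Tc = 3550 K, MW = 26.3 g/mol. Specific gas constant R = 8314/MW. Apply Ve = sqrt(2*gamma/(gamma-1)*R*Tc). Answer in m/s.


R = 8314 / 26.3 = 316.12 J/(kg.K)
Ve = sqrt(2 * 1.22 / (1.22 - 1) * 316.12 * 3550) = 3528 m/s

3528 m/s


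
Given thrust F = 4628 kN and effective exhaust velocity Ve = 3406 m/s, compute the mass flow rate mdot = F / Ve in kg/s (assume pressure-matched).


mdot = F / Ve = 4628000 / 3406 = 1358.8 kg/s

1358.8 kg/s


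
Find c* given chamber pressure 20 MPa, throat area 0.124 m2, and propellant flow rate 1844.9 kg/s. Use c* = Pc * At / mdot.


c* = 20e6 * 0.124 / 1844.9 = 1344 m/s

1344 m/s


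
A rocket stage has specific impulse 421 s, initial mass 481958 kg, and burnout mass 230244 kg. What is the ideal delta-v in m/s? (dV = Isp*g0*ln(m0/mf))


Ve = 421 * 9.81 = 4130.01 m/s
dV = 4130.01 * ln(481958/230244) = 3051 m/s

3051 m/s


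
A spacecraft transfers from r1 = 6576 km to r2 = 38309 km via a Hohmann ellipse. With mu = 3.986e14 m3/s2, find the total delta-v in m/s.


V1 = sqrt(mu/r1) = 7785.52 m/s
dV1 = V1*(sqrt(2*r2/(r1+r2)) - 1) = 2386.39 m/s
V2 = sqrt(mu/r2) = 3225.66 m/s
dV2 = V2*(1 - sqrt(2*r1/(r1+r2))) = 1479.58 m/s
Total dV = 3866 m/s

3866 m/s


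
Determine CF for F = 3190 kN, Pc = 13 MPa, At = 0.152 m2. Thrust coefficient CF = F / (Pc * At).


CF = 3190000 / (13e6 * 0.152) = 1.61

1.61


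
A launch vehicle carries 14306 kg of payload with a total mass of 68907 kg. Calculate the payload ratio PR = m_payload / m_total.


PR = 14306 / 68907 = 0.2076

0.2076


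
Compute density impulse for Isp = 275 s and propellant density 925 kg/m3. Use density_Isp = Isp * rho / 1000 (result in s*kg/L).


rho*Isp = 275 * 925 / 1000 = 254 s*kg/L

254 s*kg/L


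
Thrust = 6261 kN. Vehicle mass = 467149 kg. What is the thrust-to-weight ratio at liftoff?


TWR = 6261000 / (467149 * 9.81) = 1.37

1.37


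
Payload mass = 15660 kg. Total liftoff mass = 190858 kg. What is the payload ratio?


PR = 15660 / 190858 = 0.0821

0.0821


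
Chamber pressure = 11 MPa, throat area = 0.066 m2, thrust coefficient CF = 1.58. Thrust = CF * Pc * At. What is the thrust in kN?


F = 1.58 * 11e6 * 0.066 = 1.1471e+06 N = 1147.1 kN

1147.1 kN


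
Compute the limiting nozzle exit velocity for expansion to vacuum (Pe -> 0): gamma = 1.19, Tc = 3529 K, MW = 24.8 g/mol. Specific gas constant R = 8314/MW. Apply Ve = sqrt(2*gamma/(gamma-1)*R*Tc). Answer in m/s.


R = 8314 / 24.8 = 335.24 J/(kg.K)
Ve = sqrt(2 * 1.19 / (1.19 - 1) * 335.24 * 3529) = 3850 m/s

3850 m/s


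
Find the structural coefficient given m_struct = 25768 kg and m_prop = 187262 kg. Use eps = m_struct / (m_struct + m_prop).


eps = 25768 / (25768 + 187262) = 0.121

0.121


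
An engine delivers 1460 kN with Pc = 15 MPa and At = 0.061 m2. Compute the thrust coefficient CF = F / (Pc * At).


CF = 1460000 / (15e6 * 0.061) = 1.6

1.6


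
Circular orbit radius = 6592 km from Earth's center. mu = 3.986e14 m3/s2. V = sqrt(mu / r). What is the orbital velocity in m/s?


V = sqrt(3.986e14 / 6592000) = 7776 m/s

7776 m/s


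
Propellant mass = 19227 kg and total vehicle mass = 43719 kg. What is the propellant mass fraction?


PMF = 19227 / 43719 = 0.44

0.44


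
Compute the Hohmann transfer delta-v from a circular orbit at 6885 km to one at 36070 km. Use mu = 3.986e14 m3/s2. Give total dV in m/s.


V1 = sqrt(mu/r1) = 7608.81 m/s
dV1 = V1*(sqrt(2*r2/(r1+r2)) - 1) = 2251.67 m/s
V2 = sqrt(mu/r2) = 3324.26 m/s
dV2 = V2*(1 - sqrt(2*r1/(r1+r2))) = 1442.11 m/s
Total dV = 3694 m/s

3694 m/s


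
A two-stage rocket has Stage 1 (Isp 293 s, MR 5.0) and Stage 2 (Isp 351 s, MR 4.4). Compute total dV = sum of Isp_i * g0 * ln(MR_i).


dV1 = 293 * 9.81 * ln(5.0) = 4626.1 m/s
dV2 = 351 * 9.81 * ln(4.4) = 5101.6 m/s
Total dV = 4626.1 + 5101.6 = 9727.7 m/s ~ 9728 m/s

9728 m/s


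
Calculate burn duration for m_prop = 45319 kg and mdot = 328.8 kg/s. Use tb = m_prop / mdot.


tb = 45319 / 328.8 = 137.8 s

137.8 s


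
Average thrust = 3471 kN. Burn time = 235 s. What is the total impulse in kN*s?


It = 3471 * 235 = 815685 kN*s

815685 kN*s


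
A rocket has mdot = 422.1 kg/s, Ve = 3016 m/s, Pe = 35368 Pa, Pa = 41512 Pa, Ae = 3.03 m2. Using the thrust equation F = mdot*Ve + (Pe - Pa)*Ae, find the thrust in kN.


F = 422.1 * 3016 + (35368 - 41512) * 3.03 = 1.2544e+06 N = 1254.4 kN

1254.4 kN


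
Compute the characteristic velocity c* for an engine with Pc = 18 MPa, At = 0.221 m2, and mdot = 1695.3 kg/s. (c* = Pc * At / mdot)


c* = 18e6 * 0.221 / 1695.3 = 2346 m/s

2346 m/s


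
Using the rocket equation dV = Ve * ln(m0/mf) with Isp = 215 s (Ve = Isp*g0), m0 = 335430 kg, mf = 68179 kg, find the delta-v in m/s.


Ve = 215 * 9.81 = 2109.15 m/s
dV = 2109.15 * ln(335430/68179) = 3360 m/s

3360 m/s


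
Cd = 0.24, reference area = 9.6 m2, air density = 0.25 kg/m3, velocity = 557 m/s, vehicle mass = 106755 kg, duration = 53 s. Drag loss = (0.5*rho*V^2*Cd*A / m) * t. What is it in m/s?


D = 0.5 * 0.25 * 557^2 * 0.24 * 9.6 = 89351.71 N
a = 89351.71 / 106755 = 0.837 m/s2
dV = 0.837 * 53 = 44.4 m/s

44.4 m/s


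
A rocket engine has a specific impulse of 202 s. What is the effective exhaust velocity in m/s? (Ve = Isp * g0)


Ve = Isp * g0 = 202 * 9.81 = 1981.6 m/s

1981.6 m/s


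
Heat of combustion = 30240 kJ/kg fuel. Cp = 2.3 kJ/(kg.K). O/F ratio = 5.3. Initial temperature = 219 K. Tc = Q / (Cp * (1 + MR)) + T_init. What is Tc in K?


Tc = 30240 / (2.3 * (1 + 5.3)) + 219 = 2306 K

2306 K


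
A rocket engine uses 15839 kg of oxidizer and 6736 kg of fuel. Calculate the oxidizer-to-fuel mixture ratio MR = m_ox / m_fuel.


MR = 15839 / 6736 = 2.35

2.35


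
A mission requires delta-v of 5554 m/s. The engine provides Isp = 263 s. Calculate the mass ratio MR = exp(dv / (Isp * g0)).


Ve = 263 * 9.81 = 2580.03 m/s
MR = exp(5554 / 2580.03) = 8.608

8.608


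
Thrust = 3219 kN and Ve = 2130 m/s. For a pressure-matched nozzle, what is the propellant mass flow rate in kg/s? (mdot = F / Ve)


mdot = F / Ve = 3219000 / 2130 = 1511.3 kg/s

1511.3 kg/s


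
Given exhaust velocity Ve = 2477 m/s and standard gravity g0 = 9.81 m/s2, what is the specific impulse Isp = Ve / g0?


Isp = Ve / g0 = 2477 / 9.81 = 252.5 s

252.5 s


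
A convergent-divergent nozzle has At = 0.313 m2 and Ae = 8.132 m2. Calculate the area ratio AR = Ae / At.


AR = 8.132 / 0.313 = 26.0

26.0


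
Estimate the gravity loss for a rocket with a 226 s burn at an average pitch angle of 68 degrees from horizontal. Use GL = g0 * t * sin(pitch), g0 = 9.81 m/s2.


GL = 9.81 * 226 * sin(68 deg) = 2056 m/s

2056 m/s


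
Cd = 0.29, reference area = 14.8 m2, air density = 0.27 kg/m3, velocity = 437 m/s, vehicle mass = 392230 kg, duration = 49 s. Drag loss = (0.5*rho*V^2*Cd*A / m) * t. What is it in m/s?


D = 0.5 * 0.27 * 437^2 * 0.29 * 14.8 = 110651.26 N
a = 110651.26 / 392230 = 0.2821 m/s2
dV = 0.2821 * 49 = 13.8 m/s

13.8 m/s


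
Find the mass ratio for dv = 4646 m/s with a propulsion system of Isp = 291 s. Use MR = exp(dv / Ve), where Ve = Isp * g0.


Ve = 291 * 9.81 = 2854.71 m/s
MR = exp(4646 / 2854.71) = 5.091

5.091


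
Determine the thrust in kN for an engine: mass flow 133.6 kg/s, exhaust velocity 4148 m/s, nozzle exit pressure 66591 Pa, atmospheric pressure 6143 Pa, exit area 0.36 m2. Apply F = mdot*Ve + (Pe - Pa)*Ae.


F = 133.6 * 4148 + (66591 - 6143) * 0.36 = 575934.0 N = 575.9 kN

575.9 kN


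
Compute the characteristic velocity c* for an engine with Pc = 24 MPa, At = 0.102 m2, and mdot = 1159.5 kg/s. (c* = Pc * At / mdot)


c* = 24e6 * 0.102 / 1159.5 = 2111 m/s

2111 m/s


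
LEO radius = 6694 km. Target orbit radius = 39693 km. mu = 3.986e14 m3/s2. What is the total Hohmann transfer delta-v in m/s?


V1 = sqrt(mu/r1) = 7716.6 m/s
dV1 = V1*(sqrt(2*r2/(r1+r2)) - 1) = 2378.25 m/s
V2 = sqrt(mu/r2) = 3168.92 m/s
dV2 = V2*(1 - sqrt(2*r1/(r1+r2))) = 1466.48 m/s
Total dV = 3845 m/s

3845 m/s


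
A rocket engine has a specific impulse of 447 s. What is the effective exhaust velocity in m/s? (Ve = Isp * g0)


Ve = Isp * g0 = 447 * 9.81 = 4385.1 m/s

4385.1 m/s


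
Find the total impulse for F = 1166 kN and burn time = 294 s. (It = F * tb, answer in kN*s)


It = 1166 * 294 = 342804 kN*s

342804 kN*s


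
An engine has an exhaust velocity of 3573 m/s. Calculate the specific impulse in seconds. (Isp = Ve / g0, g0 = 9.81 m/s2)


Isp = Ve / g0 = 3573 / 9.81 = 364.2 s

364.2 s


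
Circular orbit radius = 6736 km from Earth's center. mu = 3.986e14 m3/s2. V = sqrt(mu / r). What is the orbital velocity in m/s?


V = sqrt(3.986e14 / 6736000) = 7693 m/s

7693 m/s


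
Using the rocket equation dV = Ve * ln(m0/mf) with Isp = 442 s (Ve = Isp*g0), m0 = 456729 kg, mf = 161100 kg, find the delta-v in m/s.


Ve = 442 * 9.81 = 4336.02 m/s
dV = 4336.02 * ln(456729/161100) = 4518 m/s

4518 m/s


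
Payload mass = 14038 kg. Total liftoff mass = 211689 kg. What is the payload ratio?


PR = 14038 / 211689 = 0.0663

0.0663


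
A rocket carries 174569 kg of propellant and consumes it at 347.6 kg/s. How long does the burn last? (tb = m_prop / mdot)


tb = 174569 / 347.6 = 502.2 s

502.2 s


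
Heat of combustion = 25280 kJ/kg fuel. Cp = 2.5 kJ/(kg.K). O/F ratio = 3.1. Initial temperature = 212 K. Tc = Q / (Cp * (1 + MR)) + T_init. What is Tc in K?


Tc = 25280 / (2.5 * (1 + 3.1)) + 212 = 2678 K

2678 K


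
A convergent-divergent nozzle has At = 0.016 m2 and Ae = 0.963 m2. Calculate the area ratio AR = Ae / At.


AR = 0.963 / 0.016 = 60.2

60.2


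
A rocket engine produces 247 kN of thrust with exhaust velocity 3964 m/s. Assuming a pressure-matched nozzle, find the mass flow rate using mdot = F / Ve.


mdot = F / Ve = 247000 / 3964 = 62.3 kg/s

62.3 kg/s


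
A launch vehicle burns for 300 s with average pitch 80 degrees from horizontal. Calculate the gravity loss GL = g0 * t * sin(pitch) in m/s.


GL = 9.81 * 300 * sin(80 deg) = 2898 m/s

2898 m/s


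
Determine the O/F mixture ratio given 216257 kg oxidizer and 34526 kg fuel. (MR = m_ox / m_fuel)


MR = 216257 / 34526 = 6.26

6.26


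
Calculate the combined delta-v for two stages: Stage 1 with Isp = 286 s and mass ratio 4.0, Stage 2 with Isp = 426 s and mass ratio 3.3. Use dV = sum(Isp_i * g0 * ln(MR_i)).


dV1 = 286 * 9.81 * ln(4.0) = 3889.5 m/s
dV2 = 426 * 9.81 * ln(3.3) = 4989.5 m/s
Total dV = 3889.5 + 4989.5 = 8879.0 m/s ~ 8879 m/s

8879 m/s


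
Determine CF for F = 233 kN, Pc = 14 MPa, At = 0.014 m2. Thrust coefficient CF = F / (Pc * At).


CF = 233000 / (14e6 * 0.014) = 1.19

1.19


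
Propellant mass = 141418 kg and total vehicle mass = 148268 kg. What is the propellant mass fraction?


PMF = 141418 / 148268 = 0.954

0.954


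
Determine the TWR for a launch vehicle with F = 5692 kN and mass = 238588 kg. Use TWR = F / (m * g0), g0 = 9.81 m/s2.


TWR = 5692000 / (238588 * 9.81) = 2.43

2.43


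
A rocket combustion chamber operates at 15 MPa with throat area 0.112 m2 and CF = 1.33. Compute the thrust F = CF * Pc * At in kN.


F = 1.33 * 15e6 * 0.112 = 2.2344e+06 N = 2234.4 kN

2234.4 kN


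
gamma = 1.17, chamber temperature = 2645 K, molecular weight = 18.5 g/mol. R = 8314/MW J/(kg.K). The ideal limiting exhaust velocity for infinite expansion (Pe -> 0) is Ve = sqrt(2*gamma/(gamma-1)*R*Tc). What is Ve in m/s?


R = 8314 / 18.5 = 449.41 J/(kg.K)
Ve = sqrt(2 * 1.17 / (1.17 - 1) * 449.41 * 2645) = 4045 m/s

4045 m/s


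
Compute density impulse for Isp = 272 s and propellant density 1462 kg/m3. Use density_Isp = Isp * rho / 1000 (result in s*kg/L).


rho*Isp = 272 * 1462 / 1000 = 398 s*kg/L

398 s*kg/L


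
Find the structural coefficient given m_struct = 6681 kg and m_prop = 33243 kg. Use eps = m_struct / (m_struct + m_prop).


eps = 6681 / (6681 + 33243) = 0.1673

0.1673


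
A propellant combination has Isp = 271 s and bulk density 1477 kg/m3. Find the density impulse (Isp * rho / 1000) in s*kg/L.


rho*Isp = 271 * 1477 / 1000 = 400 s*kg/L

400 s*kg/L


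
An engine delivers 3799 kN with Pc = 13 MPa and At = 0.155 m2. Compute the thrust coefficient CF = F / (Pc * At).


CF = 3799000 / (13e6 * 0.155) = 1.89

1.89


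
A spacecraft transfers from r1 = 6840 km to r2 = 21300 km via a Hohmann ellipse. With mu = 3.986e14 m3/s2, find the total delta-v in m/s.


V1 = sqrt(mu/r1) = 7633.8 m/s
dV1 = V1*(sqrt(2*r2/(r1+r2)) - 1) = 1758.75 m/s
V2 = sqrt(mu/r2) = 4325.92 m/s
dV2 = V2*(1 - sqrt(2*r1/(r1+r2))) = 1309.73 m/s
Total dV = 3068 m/s

3068 m/s


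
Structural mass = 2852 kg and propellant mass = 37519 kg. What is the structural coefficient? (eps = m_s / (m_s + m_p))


eps = 2852 / (2852 + 37519) = 0.0706

0.0706


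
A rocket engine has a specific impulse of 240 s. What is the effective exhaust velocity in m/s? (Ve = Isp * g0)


Ve = Isp * g0 = 240 * 9.81 = 2354.4 m/s

2354.4 m/s


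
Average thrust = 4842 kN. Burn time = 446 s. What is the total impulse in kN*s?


It = 4842 * 446 = 2159532 kN*s

2159532 kN*s


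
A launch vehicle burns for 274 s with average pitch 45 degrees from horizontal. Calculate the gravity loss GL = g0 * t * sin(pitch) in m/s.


GL = 9.81 * 274 * sin(45 deg) = 1901 m/s

1901 m/s


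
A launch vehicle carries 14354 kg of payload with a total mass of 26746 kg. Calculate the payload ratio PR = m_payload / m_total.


PR = 14354 / 26746 = 0.5367

0.5367


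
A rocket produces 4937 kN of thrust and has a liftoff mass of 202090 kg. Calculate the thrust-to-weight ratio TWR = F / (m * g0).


TWR = 4937000 / (202090 * 9.81) = 2.49

2.49


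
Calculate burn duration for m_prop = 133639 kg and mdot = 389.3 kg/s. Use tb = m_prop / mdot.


tb = 133639 / 389.3 = 343.3 s

343.3 s


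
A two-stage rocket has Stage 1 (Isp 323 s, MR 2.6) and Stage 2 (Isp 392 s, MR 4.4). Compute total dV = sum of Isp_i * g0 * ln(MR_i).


dV1 = 323 * 9.81 * ln(2.6) = 3027.7 m/s
dV2 = 392 * 9.81 * ln(4.4) = 5697.5 m/s
Total dV = 3027.7 + 5697.5 = 8725.2 m/s ~ 8725 m/s

8725 m/s


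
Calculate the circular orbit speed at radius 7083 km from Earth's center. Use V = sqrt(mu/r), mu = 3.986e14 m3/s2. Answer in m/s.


V = sqrt(3.986e14 / 7083000) = 7502 m/s

7502 m/s


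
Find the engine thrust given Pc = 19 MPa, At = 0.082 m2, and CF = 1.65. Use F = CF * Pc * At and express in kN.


F = 1.65 * 19e6 * 0.082 = 2.5707e+06 N = 2570.7 kN

2570.7 kN


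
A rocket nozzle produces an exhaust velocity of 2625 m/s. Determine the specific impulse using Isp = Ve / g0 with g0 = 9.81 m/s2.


Isp = Ve / g0 = 2625 / 9.81 = 267.6 s

267.6 s


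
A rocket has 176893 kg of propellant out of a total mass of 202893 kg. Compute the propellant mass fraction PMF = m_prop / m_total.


PMF = 176893 / 202893 = 0.872

0.872


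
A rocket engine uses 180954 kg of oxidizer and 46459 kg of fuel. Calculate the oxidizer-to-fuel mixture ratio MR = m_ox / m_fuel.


MR = 180954 / 46459 = 3.89

3.89


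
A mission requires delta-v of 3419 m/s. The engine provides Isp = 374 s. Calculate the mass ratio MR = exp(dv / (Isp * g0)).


Ve = 374 * 9.81 = 3668.94 m/s
MR = exp(3419 / 3668.94) = 2.539

2.539


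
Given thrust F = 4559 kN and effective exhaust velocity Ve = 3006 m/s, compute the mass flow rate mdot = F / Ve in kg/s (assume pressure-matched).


mdot = F / Ve = 4559000 / 3006 = 1516.6 kg/s

1516.6 kg/s


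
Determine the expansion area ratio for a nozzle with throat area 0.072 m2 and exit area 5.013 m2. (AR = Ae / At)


AR = 5.013 / 0.072 = 69.6

69.6


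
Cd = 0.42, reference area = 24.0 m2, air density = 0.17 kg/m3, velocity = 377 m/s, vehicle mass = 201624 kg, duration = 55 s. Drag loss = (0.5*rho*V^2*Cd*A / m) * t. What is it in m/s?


D = 0.5 * 0.17 * 377^2 * 0.42 * 24.0 = 121776.13 N
a = 121776.13 / 201624 = 0.604 m/s2
dV = 0.604 * 55 = 33.2 m/s

33.2 m/s


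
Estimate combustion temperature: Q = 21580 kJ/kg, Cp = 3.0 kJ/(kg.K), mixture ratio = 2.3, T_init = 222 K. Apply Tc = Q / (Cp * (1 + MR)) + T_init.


Tc = 21580 / (3.0 * (1 + 2.3)) + 222 = 2402 K

2402 K


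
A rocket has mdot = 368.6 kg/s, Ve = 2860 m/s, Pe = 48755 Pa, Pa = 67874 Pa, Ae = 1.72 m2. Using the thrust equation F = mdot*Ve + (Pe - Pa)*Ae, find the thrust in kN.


F = 368.6 * 2860 + (48755 - 67874) * 1.72 = 1.0213e+06 N = 1021.3 kN

1021.3 kN


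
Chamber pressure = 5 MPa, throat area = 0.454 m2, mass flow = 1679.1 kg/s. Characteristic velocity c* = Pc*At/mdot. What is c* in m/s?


c* = 5e6 * 0.454 / 1679.1 = 1352 m/s

1352 m/s


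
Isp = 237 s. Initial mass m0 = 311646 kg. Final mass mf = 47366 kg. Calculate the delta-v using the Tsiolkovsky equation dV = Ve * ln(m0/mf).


Ve = 237 * 9.81 = 2324.97 m/s
dV = 2324.97 * ln(311646/47366) = 4380 m/s

4380 m/s


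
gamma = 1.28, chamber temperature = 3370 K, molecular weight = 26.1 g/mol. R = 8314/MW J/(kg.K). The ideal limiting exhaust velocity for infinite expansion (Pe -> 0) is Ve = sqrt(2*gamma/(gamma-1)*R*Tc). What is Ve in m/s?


R = 8314 / 26.1 = 318.54 J/(kg.K)
Ve = sqrt(2 * 1.28 / (1.28 - 1) * 318.54 * 3370) = 3133 m/s

3133 m/s


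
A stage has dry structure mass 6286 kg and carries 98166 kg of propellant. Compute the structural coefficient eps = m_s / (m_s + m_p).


eps = 6286 / (6286 + 98166) = 0.0602

0.0602


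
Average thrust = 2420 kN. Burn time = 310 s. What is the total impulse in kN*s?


It = 2420 * 310 = 750200 kN*s

750200 kN*s


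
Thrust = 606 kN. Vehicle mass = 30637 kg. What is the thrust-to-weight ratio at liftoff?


TWR = 606000 / (30637 * 9.81) = 2.02

2.02


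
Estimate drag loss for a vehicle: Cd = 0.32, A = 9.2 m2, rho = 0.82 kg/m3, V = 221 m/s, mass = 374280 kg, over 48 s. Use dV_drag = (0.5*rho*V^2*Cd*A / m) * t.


D = 0.5 * 0.82 * 221^2 * 0.32 * 9.2 = 58953.04 N
a = 58953.04 / 374280 = 0.1575 m/s2
dV = 0.1575 * 48 = 7.6 m/s

7.6 m/s


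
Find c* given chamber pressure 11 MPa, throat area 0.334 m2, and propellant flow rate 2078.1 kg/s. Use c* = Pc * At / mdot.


c* = 11e6 * 0.334 / 2078.1 = 1768 m/s

1768 m/s


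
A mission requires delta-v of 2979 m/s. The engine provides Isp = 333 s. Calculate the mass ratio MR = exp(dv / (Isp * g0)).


Ve = 333 * 9.81 = 3266.73 m/s
MR = exp(2979 / 3266.73) = 2.489

2.489


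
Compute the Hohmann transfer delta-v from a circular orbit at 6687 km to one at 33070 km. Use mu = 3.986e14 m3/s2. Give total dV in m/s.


V1 = sqrt(mu/r1) = 7720.63 m/s
dV1 = V1*(sqrt(2*r2/(r1+r2)) - 1) = 2237.51 m/s
V2 = sqrt(mu/r2) = 3471.77 m/s
dV2 = V2*(1 - sqrt(2*r1/(r1+r2))) = 1458.16 m/s
Total dV = 3696 m/s

3696 m/s


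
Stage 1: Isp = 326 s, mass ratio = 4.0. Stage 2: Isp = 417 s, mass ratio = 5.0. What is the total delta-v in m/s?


dV1 = 326 * 9.81 * ln(4.0) = 4433.5 m/s
dV2 = 417 * 9.81 * ln(5.0) = 6583.8 m/s
Total dV = 4433.5 + 6583.8 = 11017.3 m/s ~ 11017 m/s

11017 m/s


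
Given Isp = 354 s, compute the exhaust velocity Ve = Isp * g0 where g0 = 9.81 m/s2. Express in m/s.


Ve = Isp * g0 = 354 * 9.81 = 3472.7 m/s

3472.7 m/s


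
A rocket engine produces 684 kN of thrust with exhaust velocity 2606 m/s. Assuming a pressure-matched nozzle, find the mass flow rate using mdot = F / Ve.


mdot = F / Ve = 684000 / 2606 = 262.5 kg/s

262.5 kg/s


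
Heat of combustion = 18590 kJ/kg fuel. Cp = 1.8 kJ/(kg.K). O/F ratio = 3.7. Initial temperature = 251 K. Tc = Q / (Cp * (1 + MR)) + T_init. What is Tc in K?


Tc = 18590 / (1.8 * (1 + 3.7)) + 251 = 2448 K

2448 K


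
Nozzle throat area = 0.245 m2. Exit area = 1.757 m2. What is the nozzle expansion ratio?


AR = 1.757 / 0.245 = 7.2

7.2


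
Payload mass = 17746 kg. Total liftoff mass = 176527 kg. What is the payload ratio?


PR = 17746 / 176527 = 0.1005

0.1005


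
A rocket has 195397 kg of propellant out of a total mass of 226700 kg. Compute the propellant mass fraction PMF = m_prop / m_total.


PMF = 195397 / 226700 = 0.862

0.862


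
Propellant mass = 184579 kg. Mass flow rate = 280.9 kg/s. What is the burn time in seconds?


tb = 184579 / 280.9 = 657.1 s

657.1 s


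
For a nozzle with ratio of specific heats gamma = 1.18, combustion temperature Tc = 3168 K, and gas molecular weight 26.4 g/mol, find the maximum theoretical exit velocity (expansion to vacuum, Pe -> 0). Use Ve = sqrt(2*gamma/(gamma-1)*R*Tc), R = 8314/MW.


R = 8314 / 26.4 = 314.92 J/(kg.K)
Ve = sqrt(2 * 1.18 / (1.18 - 1) * 314.92 * 3168) = 3617 m/s

3617 m/s


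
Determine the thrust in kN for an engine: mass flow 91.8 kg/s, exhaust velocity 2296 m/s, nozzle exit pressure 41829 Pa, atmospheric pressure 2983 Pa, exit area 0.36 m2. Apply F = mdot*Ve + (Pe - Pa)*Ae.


F = 91.8 * 2296 + (41829 - 2983) * 0.36 = 224757.0 N = 224.8 kN

224.8 kN


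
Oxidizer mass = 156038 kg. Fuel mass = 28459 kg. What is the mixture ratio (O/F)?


MR = 156038 / 28459 = 5.48

5.48


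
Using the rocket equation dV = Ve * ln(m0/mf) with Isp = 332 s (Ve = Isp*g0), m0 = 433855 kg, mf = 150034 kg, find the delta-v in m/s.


Ve = 332 * 9.81 = 3256.92 m/s
dV = 3256.92 * ln(433855/150034) = 3458 m/s

3458 m/s


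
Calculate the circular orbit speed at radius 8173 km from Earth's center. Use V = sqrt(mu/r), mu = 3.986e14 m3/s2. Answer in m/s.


V = sqrt(3.986e14 / 8173000) = 6984 m/s

6984 m/s


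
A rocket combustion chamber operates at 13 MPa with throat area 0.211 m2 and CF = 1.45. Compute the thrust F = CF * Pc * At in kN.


F = 1.45 * 13e6 * 0.211 = 3.9773e+06 N = 3977.3 kN

3977.3 kN


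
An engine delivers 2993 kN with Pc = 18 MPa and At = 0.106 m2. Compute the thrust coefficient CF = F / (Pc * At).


CF = 2993000 / (18e6 * 0.106) = 1.57

1.57


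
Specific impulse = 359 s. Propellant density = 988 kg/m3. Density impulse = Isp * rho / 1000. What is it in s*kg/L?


rho*Isp = 359 * 988 / 1000 = 355 s*kg/L

355 s*kg/L


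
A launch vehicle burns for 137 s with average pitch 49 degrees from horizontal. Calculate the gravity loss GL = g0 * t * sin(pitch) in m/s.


GL = 9.81 * 137 * sin(49 deg) = 1014 m/s

1014 m/s


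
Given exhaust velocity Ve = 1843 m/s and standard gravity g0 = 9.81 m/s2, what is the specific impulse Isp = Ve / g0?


Isp = Ve / g0 = 1843 / 9.81 = 187.9 s

187.9 s


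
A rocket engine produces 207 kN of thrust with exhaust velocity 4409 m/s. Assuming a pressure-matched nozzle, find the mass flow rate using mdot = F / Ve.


mdot = F / Ve = 207000 / 4409 = 46.9 kg/s

46.9 kg/s


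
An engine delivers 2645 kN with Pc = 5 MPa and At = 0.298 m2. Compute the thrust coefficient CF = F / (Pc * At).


CF = 2645000 / (5e6 * 0.298) = 1.78

1.78


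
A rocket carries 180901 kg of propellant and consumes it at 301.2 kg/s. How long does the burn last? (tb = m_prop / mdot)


tb = 180901 / 301.2 = 600.6 s

600.6 s


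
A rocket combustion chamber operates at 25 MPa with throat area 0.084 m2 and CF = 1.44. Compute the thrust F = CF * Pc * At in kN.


F = 1.44 * 25e6 * 0.084 = 3.0240e+06 N = 3024.0 kN

3024.0 kN


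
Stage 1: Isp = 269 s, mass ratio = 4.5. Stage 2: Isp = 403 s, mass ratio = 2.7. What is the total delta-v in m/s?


dV1 = 269 * 9.81 * ln(4.5) = 3969.1 m/s
dV2 = 403 * 9.81 * ln(2.7) = 3926.8 m/s
Total dV = 3969.1 + 3926.8 = 7895.9 m/s ~ 7896 m/s

7896 m/s


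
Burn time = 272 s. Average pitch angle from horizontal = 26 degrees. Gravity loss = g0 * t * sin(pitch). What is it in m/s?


GL = 9.81 * 272 * sin(26 deg) = 1170 m/s

1170 m/s


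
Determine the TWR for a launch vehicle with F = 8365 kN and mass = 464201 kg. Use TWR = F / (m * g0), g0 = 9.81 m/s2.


TWR = 8365000 / (464201 * 9.81) = 1.84

1.84


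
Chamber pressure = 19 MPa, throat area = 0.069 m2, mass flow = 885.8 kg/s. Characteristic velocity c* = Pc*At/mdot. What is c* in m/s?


c* = 19e6 * 0.069 / 885.8 = 1480 m/s

1480 m/s


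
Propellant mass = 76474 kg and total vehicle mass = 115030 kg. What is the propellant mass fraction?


PMF = 76474 / 115030 = 0.665

0.665


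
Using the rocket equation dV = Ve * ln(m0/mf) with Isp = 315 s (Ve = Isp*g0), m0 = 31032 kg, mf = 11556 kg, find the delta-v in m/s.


Ve = 315 * 9.81 = 3090.15 m/s
dV = 3090.15 * ln(31032/11556) = 3052 m/s

3052 m/s


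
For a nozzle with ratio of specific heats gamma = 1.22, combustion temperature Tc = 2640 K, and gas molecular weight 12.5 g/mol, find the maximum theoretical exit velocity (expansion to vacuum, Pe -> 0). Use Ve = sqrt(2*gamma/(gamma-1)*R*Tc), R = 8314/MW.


R = 8314 / 12.5 = 665.12 J/(kg.K)
Ve = sqrt(2 * 1.22 / (1.22 - 1) * 665.12 * 2640) = 4413 m/s

4413 m/s


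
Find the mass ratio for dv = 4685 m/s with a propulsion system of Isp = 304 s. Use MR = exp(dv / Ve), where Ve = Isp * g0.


Ve = 304 * 9.81 = 2982.24 m/s
MR = exp(4685 / 2982.24) = 4.811

4.811


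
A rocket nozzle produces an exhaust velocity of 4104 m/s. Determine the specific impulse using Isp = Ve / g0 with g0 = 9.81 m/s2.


Isp = Ve / g0 = 4104 / 9.81 = 418.3 s

418.3 s


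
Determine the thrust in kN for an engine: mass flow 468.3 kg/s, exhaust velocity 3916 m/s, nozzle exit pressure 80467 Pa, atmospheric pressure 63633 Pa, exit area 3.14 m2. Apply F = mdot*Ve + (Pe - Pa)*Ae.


F = 468.3 * 3916 + (80467 - 63633) * 3.14 = 1.8867e+06 N = 1886.7 kN

1886.7 kN


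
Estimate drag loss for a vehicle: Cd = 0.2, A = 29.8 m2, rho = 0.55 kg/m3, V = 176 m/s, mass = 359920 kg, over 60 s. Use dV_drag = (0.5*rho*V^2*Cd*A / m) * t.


D = 0.5 * 0.55 * 176^2 * 0.2 * 29.8 = 50769.66 N
a = 50769.66 / 359920 = 0.1411 m/s2
dV = 0.1411 * 60 = 8.5 m/s

8.5 m/s


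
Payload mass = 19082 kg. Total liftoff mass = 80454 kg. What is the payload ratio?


PR = 19082 / 80454 = 0.2372

0.2372


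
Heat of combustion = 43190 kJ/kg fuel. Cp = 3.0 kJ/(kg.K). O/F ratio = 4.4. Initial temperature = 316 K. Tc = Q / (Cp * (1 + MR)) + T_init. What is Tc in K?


Tc = 43190 / (3.0 * (1 + 4.4)) + 316 = 2982 K

2982 K


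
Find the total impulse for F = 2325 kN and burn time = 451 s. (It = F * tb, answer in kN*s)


It = 2325 * 451 = 1048575 kN*s

1048575 kN*s


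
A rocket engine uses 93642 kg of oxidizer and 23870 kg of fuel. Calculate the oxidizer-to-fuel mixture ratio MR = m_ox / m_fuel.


MR = 93642 / 23870 = 3.92

3.92


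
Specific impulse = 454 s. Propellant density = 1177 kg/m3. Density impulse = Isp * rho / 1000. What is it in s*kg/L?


rho*Isp = 454 * 1177 / 1000 = 534 s*kg/L

534 s*kg/L


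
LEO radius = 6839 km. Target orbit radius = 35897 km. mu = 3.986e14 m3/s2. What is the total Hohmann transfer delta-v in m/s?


V1 = sqrt(mu/r1) = 7634.35 m/s
dV1 = V1*(sqrt(2*r2/(r1+r2)) - 1) = 2260.73 m/s
V2 = sqrt(mu/r2) = 3332.27 m/s
dV2 = V2*(1 - sqrt(2*r1/(r1+r2))) = 1447.08 m/s
Total dV = 3708 m/s

3708 m/s
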